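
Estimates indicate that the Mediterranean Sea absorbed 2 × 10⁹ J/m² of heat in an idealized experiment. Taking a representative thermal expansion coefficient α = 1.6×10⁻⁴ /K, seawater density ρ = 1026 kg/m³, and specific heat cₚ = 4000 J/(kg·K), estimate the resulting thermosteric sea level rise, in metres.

Δh = αQ/(ρcₚ) = 1.6×10⁻⁴ × 2×10⁹ / (1026 × 4000) ≈ 0.077973 m

Δh ≈ 0.078 m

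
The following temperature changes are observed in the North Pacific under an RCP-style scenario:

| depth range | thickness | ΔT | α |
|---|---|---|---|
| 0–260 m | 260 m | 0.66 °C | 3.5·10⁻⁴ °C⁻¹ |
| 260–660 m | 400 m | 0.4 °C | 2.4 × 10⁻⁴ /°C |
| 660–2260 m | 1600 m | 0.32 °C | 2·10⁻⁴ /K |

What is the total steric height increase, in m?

Δh = 0.201 m

Layer 1: 3.5×10⁻⁴ × 0.66 × 260 = 0.06006 m
260–660 m: 400 × 2.4×10⁻⁴ × 0.4 = 0.03840 m
660–2260 m: 0.32 × 1600 × 2×10⁻⁴ = 0.10240 m
Δh = 0.06006 + 0.03840 + 0.10240 = 0.20086 m ≈ 0.201 m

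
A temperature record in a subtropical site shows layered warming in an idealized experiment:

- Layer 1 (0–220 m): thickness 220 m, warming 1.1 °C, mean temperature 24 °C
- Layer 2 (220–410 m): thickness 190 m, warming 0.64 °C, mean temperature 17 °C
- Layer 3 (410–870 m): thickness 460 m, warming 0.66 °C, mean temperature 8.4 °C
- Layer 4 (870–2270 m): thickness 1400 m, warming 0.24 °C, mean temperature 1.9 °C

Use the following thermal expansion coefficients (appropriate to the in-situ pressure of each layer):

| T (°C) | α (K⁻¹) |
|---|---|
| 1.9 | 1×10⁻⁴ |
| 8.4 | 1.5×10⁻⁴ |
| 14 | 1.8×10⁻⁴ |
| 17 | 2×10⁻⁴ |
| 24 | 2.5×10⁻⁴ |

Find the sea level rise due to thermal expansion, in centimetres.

16.4 cm

Layer 1 at 24 °C → α = 2.5×10⁻⁴ K⁻¹
Layer 2 at 17 °C → α = 2×10⁻⁴ K⁻¹
Layer 3 at 8.4 °C → α = 1.5×10⁻⁴ K⁻¹
Layer 4 at 1.9 °C → α = 1×10⁻⁴ K⁻¹
0–220 m: 220 × 2.5×10⁻⁴ × 1.1 = 0.06050 m
220–410 m: 190 × 0.64 × 2×10⁻⁴ = 0.02432 m
410–870 m: 0.66 × 1.5×10⁻⁴ × 460 = 0.04554 m
870–2270 m: 1×10⁻⁴ × 0.24 × 1400 = 0.03360 m
Δh = 0.06050 + 0.02432 + 0.04554 + 0.03360 = 0.16396 m ≈ 16.4 cm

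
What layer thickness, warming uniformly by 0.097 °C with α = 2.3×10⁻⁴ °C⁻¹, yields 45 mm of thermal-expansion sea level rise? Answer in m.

about 2020 m

H = Δh/(αΔT) = 0.045 / (2.3×10⁻⁴ × 0.097) ≈ 2017 m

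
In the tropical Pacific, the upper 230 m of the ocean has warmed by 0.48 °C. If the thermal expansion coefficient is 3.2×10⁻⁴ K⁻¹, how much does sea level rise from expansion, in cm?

about 3.53 cm

Δh = αΔT·H = 3.2×10⁻⁴ × 0.48 × 230 = 0.035328 m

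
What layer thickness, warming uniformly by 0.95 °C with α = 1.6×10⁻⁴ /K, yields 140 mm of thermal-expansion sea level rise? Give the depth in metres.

H = Δh/(αΔT) = 0.14 / (1.6×10⁻⁴ × 0.95) ≈ 921.1 m

921 m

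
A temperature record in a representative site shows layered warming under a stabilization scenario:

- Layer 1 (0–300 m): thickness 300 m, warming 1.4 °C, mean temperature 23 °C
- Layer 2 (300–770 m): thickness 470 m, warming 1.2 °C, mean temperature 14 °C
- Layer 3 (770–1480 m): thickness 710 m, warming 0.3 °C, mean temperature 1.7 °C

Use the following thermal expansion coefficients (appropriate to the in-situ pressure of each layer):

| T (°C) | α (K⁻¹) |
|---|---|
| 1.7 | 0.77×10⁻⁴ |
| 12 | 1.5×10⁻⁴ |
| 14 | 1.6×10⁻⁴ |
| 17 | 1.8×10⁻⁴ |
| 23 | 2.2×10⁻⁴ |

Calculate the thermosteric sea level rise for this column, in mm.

199 mm

Layer 1 at 23 °C → α = 2.2×10⁻⁴ K⁻¹
Layer 2 at 14 °C → α = 1.6×10⁻⁴ K⁻¹
Layer 3 at 1.7 °C → α = 0.77×10⁻⁴ K⁻¹
300 × 2.2×10⁻⁴ × 1.4 = 0.09240 m
470 × 1.2 × 1.6×10⁻⁴ = 0.09024 m
770–1480 m: 710 × 0.77×10⁻⁴ × 0.3 = 0.016401 m
Δh = 0.09240 + 0.09024 + 0.016401 = 0.199041 m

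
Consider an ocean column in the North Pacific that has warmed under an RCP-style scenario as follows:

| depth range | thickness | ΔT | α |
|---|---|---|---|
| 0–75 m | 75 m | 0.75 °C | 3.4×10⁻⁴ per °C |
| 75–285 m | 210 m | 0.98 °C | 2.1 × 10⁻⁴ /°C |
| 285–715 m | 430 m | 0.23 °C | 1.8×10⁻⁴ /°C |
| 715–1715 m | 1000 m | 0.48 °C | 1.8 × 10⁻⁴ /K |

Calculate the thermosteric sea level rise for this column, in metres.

Layer 1: 0.75 × 75 × 3.4×10⁻⁴ = 0.019125 m
2.1×10⁻⁴ × 0.98 × 210 = 0.043218 m
Layer 3: 430 × 1.8×10⁻⁴ × 0.23 = 0.017802 m
Layer 4: 0.48 × 1.8×10⁻⁴ × 1000 = 0.08640 m
Δh = 0.019125 + 0.043218 + 0.017802 + 0.08640 = 0.166545 m ≈ 0.17 m

0.17 m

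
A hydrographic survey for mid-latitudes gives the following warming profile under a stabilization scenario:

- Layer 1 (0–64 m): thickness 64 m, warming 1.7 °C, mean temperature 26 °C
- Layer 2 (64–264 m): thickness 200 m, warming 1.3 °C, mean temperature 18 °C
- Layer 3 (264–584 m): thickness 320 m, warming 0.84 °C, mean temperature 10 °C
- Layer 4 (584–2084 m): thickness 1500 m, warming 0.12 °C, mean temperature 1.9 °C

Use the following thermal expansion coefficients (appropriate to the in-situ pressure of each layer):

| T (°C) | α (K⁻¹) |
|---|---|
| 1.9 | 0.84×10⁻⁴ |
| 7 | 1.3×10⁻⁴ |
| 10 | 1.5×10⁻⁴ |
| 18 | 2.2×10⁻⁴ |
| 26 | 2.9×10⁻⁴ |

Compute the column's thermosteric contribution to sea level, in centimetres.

Δh ≈ 14 cm

Layer 1 at 26 °C → α = 2.9×10⁻⁴ K⁻¹
Layer 2 at 18 °C → α = 2.2×10⁻⁴ K⁻¹
Layer 3 at 10 °C → α = 1.5×10⁻⁴ K⁻¹
Layer 4 at 1.9 °C → α = 0.84×10⁻⁴ K⁻¹
Layer 1: 64 × 1.7 × 2.9×10⁻⁴ = 0.031552 m
200 × 2.2×10⁻⁴ × 1.3 = 0.05720 m
320 × 0.84 × 1.5×10⁻⁴ = 0.04032 m
584–2084 m: 1500 × 0.12 × 0.84×10⁻⁴ = 0.01512 m
Δh = 0.031552 + 0.05720 + 0.04032 + 0.01512 = 0.144192 m ≈ 14 cm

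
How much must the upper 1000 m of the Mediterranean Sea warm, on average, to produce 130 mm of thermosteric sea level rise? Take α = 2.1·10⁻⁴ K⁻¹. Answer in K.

ΔT = Δh/(αH) = 0.13 / (2.1×10⁻⁴ × 1000) ≈ 0.6190 K

0.619 K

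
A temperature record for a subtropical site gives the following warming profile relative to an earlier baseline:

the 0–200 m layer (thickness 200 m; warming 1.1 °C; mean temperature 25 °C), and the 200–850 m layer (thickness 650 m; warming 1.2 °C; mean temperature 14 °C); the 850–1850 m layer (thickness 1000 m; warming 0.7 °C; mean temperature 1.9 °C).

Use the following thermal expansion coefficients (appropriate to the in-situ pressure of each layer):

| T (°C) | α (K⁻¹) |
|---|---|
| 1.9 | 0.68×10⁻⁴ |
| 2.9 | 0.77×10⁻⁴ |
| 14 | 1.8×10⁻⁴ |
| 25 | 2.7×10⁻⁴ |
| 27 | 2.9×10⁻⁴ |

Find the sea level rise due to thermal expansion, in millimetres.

Layer 1 at 25 °C → α = 2.7×10⁻⁴ K⁻¹
Layer 2 at 14 °C → α = 1.8×10⁻⁴ K⁻¹
Layer 3 at 1.9 °C → α = 0.68×10⁻⁴ K⁻¹
2.7×10⁻⁴ × 200 × 1.1 = 0.05940 m
1.2 × 1.8×10⁻⁴ × 650 = 0.14040 m
1000 × 0.7 × 0.68×10⁻⁴ = 0.04760 m
Δh = 0.05940 + 0.14040 + 0.04760 = 0.24740 m

Δh ≈ 247 mm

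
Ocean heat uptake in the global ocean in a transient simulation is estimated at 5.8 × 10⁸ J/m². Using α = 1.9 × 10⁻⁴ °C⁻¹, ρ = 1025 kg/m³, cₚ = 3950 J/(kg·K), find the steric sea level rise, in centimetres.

Δh = αQ/(ρcₚ) = 1.9×10⁻⁴ × 5.8×10⁸ / (1025 × 3950) ≈ 0.027218 m

Δh = 2.72 cm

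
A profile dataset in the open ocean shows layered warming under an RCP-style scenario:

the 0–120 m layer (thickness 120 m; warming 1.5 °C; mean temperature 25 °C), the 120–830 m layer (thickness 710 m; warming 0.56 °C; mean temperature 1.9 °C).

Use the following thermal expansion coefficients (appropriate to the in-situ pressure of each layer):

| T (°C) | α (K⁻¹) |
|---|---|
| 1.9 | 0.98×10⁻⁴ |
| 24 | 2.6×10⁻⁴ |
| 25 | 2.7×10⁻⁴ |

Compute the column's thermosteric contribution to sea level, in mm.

Δh = 87.6 mm

Layer 1 at 25 °C → α = 2.7×10⁻⁴ K⁻¹
Layer 2 at 1.9 °C → α = 0.98×10⁻⁴ K⁻¹
1.5 × 2.7×10⁻⁴ × 120 = 0.04860 m
Layer 2: 0.56 × 0.98×10⁻⁴ × 710 = 0.0389648 m
Δh = 0.04860 + 0.0389648 = 0.0875648 m ≈ 87.6 mm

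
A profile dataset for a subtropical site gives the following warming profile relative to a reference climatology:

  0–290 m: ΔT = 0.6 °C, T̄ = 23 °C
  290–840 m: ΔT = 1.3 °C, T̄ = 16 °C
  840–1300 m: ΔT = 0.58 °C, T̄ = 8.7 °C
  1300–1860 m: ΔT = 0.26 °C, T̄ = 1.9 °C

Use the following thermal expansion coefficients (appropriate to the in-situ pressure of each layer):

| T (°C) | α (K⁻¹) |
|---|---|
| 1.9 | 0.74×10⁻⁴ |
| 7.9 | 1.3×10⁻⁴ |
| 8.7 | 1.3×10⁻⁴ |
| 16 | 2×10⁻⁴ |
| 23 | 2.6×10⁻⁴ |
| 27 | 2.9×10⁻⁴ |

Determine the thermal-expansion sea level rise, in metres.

0.23 m

Layer 1 at 23 °C → α = 2.6×10⁻⁴ K⁻¹
Layer 2 at 16 °C → α = 2×10⁻⁴ K⁻¹
Layer 3 at 8.7 °C → α = 1.3×10⁻⁴ K⁻¹
Layer 4 at 1.9 °C → α = 0.74×10⁻⁴ K⁻¹
0.6 × 290 × 2.6×10⁻⁴ = 0.04524 m
Layer 2: 1.3 × 550 × 2×10⁻⁴ = 0.14300 m
Layer 3: 1.3×10⁻⁴ × 0.58 × 460 = 0.034684 m
1300–1860 m: 560 × 0.74×10⁻⁴ × 0.26 = 0.0107744 m
Δh = 0.04524 + 0.14300 + 0.034684 + 0.0107744 = 0.2336984 m ≈ 0.23 m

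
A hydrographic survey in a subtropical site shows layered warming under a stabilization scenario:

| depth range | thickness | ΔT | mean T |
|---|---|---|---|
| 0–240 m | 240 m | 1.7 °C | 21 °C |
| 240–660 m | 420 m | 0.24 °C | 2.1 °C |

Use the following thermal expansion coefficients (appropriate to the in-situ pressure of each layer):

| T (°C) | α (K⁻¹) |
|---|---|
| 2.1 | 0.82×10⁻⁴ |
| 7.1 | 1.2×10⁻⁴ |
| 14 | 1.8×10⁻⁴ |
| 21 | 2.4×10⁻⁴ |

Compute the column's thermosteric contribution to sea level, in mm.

about 106 mm

Layer 1 at 21 °C → α = 2.4×10⁻⁴ K⁻¹
Layer 2 at 2.1 °C → α = 0.82×10⁻⁴ K⁻¹
240 × 1.7 × 2.4×10⁻⁴ = 0.09792 m
0.24 × 0.82×10⁻⁴ × 420 = 0.0082656 m
Δh = 0.09792 + 0.0082656 = 0.1061856 m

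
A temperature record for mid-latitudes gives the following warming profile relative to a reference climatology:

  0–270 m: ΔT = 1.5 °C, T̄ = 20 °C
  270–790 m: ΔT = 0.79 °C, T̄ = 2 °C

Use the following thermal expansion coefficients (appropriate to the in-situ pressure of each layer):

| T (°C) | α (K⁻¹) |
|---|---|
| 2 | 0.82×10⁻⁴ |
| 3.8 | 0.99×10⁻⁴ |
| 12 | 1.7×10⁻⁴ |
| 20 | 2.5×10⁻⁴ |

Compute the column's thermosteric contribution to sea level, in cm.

Δh ≈ 13 cm

Layer 1 at 20 °C → α = 2.5×10⁻⁴ K⁻¹
Layer 2 at 2 °C → α = 0.82×10⁻⁴ K⁻¹
270 × 2.5×10⁻⁴ × 1.5 = 0.10125 m
520 × 0.79 × 0.82×10⁻⁴ = 0.0336856 m
Δh = 0.10125 + 0.0336856 = 0.1349356 m ≈ 13 cm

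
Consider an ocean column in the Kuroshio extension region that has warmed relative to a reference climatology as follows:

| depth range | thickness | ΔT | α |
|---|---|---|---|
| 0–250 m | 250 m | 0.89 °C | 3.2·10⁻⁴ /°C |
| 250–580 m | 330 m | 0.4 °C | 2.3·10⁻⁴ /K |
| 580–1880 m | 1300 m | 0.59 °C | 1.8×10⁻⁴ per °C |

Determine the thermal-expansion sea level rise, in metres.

0–250 m: 250 × 3.2×10⁻⁴ × 0.89 = 0.07120 m
250–580 m: 0.4 × 330 × 2.3×10⁻⁴ = 0.03036 m
1.8×10⁻⁴ × 1300 × 0.59 = 0.13806 m
Δh = 0.07120 + 0.03036 + 0.13806 = 0.23962 m ≈ 0.24 m

0.24 m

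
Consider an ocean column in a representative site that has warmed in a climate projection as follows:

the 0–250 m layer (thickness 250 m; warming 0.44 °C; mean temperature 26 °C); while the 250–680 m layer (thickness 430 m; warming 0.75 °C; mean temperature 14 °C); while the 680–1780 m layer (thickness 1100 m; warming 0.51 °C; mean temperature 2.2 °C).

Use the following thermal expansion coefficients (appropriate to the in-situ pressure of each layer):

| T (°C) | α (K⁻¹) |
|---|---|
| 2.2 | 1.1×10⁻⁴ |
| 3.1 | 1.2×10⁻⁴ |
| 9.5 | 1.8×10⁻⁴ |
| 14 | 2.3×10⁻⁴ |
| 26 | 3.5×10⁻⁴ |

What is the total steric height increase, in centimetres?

Layer 1 at 26 °C → α = 3.5×10⁻⁴ K⁻¹
Layer 2 at 14 °C → α = 2.3×10⁻⁴ K⁻¹
Layer 3 at 2.2 °C → α = 1.1×10⁻⁴ K⁻¹
0–250 m: 0.44 × 3.5×10⁻⁴ × 250 = 0.03850 m
Layer 2: 2.3×10⁻⁴ × 0.75 × 430 = 0.074175 m
680–1780 m: 1100 × 0.51 × 1.1×10⁻⁴ = 0.06171 m
Δh = 0.03850 + 0.074175 + 0.06171 = 0.174385 m ≈ 17.4 cm

17.4 cm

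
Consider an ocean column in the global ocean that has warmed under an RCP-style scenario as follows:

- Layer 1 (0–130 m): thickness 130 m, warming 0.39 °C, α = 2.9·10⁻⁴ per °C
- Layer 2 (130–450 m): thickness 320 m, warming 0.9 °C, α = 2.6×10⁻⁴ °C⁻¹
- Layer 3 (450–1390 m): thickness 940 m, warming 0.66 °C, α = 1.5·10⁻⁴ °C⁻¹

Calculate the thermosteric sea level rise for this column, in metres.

Δh ≈ 0.183 m

0.39 × 130 × 2.9×10⁻⁴ = 0.014703 m
130–450 m: 2.6×10⁻⁴ × 320 × 0.9 = 0.07488 m
Layer 3: 1.5×10⁻⁴ × 940 × 0.66 = 0.09306 m
Δh = 0.014703 + 0.07488 + 0.09306 = 0.182643 m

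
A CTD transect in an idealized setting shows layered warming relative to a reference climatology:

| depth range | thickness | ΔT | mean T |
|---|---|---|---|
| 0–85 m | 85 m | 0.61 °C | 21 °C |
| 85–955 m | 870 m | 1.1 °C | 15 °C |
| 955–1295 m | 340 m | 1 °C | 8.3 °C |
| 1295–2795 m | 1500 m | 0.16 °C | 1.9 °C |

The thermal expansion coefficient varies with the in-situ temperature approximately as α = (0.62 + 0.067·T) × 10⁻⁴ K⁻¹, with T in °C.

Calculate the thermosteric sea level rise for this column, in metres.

Layer 1: α = (0.62 + 0.067×21)×10⁻⁴ = 2.027×10⁻⁴ K⁻¹
Layer 2: α = (0.62 + 0.067×15)×10⁻⁴ = 1.625×10⁻⁴ K⁻¹
Layer 3: α = (0.62 + 0.067×8.3)×10⁻⁴ = 1.1761×10⁻⁴ K⁻¹
Layer 4: α = (0.62 + 0.067×1.9)×10⁻⁴ = 0.7473×10⁻⁴ K⁻¹
0.61 × 85 × 2.027×10⁻⁴ = 0.010509995 m
1.625×10⁻⁴ × 870 × 1.1 = 0.1555125 m
Layer 3: 1.1761×10⁻⁴ × 1 × 340 = 0.0399874 m
0.16 × 1500 × 0.7473×10⁻⁴ = 0.0179352 m
Δh = 0.010509995 + 0.1555125 + 0.0399874 + 0.0179352 = 0.223945095 m

0.22 m of thermosteric rise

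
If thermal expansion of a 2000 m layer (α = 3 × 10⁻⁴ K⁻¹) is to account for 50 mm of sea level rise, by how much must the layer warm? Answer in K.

ΔT = Δh/(αH) = 0.05 / (3×10⁻⁴ × 2000) ≈ 0.08333 K

0.0833 K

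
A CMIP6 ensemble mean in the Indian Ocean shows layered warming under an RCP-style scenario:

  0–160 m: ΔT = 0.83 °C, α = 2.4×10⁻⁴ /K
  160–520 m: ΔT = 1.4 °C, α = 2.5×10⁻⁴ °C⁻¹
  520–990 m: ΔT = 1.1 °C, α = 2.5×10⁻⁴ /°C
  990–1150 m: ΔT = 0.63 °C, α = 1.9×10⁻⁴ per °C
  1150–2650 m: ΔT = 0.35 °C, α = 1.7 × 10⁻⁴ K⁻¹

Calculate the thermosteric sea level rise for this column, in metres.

0.396 m

Layer 1: 0.83 × 2.4×10⁻⁴ × 160 = 0.031872 m
Layer 2: 1.4 × 2.5×10⁻⁴ × 360 = 0.12600 m
1.1 × 2.5×10⁻⁴ × 470 = 0.12925 m
990–1150 m: 1.9×10⁻⁴ × 160 × 0.63 = 0.019152 m
1500 × 1.7×10⁻⁴ × 0.35 = 0.08925 m
Δh = 0.031872 + 0.12600 + 0.12925 + 0.019152 + 0.08925 = 0.395524 m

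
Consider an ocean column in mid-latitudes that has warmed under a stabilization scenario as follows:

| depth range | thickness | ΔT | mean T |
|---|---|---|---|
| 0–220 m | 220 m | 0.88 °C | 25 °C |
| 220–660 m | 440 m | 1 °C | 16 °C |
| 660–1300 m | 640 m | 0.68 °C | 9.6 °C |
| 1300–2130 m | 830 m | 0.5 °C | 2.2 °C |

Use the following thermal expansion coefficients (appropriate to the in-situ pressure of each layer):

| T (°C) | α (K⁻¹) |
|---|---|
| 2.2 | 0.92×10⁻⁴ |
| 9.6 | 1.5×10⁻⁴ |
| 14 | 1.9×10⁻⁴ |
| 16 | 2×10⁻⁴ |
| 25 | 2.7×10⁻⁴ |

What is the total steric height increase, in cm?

Layer 1 at 25 °C → α = 2.7×10⁻⁴ K⁻¹
Layer 2 at 16 °C → α = 2×10⁻⁴ K⁻¹
Layer 3 at 9.6 °C → α = 1.5×10⁻⁴ K⁻¹
Layer 4 at 2.2 °C → α = 0.92×10⁻⁴ K⁻¹
220 × 0.88 × 2.7×10⁻⁴ = 0.052272 m
Layer 2: 1 × 440 × 2×10⁻⁴ = 0.08800 m
660–1300 m: 1.5×10⁻⁴ × 0.68 × 640 = 0.06528 m
0.92×10⁻⁴ × 830 × 0.5 = 0.03818 m
Δh = 0.052272 + 0.08800 + 0.06528 + 0.03818 = 0.243732 m

Δh ≈ 24 cm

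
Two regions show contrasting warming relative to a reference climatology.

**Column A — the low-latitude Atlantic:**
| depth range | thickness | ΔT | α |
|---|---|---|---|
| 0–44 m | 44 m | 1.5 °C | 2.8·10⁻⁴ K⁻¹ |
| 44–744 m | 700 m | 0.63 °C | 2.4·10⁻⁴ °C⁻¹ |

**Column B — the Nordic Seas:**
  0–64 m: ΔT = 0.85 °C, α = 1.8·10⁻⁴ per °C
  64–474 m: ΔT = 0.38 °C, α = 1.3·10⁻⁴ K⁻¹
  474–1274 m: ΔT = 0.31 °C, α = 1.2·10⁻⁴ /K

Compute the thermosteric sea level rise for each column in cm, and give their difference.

A 0–44 m: 2.8×10⁻⁴ × 44 × 1.5 = 0.01848 m
A 700 × 0.63 × 2.4×10⁻⁴ = 0.10584 m
A total: 0.12432 m
B Layer 1: 1.8×10⁻⁴ × 0.85 × 64 = 0.009792 m
B 1.3×10⁻⁴ × 410 × 0.38 = 0.020254 m
B 800 × 1.2×10⁻⁴ × 0.31 = 0.02976 m
B total: 0.059806 m
Difference: 0.12432 − 0.059806 = 0.064514 m

Δh_A ≈ 12 cm, Δh_B ≈ 6.0 cm; difference ≈ 6.5 cm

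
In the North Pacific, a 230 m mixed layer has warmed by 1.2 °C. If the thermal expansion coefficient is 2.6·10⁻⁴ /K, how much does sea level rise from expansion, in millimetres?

Δh = αΔT·H = 2.6×10⁻⁴ × 1.2 × 230 = 0.07176 m

Δh = 71.8 mm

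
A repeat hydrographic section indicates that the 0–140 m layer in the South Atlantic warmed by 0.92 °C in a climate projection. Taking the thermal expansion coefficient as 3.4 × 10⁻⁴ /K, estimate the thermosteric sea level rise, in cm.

Δh = αΔT·H = 3.4×10⁻⁴ × 0.92 × 140 = 0.043792 m

4.38 cm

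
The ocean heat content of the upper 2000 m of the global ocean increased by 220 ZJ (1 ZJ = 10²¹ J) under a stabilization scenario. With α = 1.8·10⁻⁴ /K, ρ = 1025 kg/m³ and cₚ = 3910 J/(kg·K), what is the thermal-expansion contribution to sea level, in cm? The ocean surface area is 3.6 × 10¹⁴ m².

2.74 cm of thermosteric rise

Per unit area: Q = 220×10²¹ / (3.6×10¹⁴) ≈ 6.111×10⁸ J/m²
Δh = αQ/(ρcₚ) = 1.8×10⁻⁴ × 6.111×10⁸ / (1025 × 3910) ≈ 0.027446 m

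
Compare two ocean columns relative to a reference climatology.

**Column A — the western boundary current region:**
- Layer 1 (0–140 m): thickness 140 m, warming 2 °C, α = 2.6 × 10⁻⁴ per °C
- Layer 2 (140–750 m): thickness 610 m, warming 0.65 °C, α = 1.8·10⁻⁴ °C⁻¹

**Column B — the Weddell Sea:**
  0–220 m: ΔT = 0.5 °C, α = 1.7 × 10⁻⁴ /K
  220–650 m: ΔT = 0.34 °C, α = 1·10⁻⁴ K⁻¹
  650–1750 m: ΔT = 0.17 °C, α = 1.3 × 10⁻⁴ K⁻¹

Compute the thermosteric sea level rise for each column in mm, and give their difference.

Δh_A ≈ 140 mm, Δh_B ≈ 58 mm; difference ≈ 87 mm

A 140 × 2 × 2.6×10⁻⁴ = 0.07280 m
A Layer 2: 610 × 0.65 × 1.8×10⁻⁴ = 0.07137 m
A total: 0.14417 m
B Layer 1: 1.7×10⁻⁴ × 220 × 0.5 = 0.01870 m
B 220–650 m: 430 × 0.34 × 1×10⁻⁴ = 0.01462 m
B Layer 3: 1.3×10⁻⁴ × 0.17 × 1100 = 0.02431 m
B total: 0.05763 m
Difference: 0.14417 − 0.05763 = 0.08654 m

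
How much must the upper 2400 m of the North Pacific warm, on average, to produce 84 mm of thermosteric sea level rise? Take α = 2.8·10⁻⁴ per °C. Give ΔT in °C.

about 0.125 °C

ΔT = Δh/(αH) = 0.084 / (2.8×10⁻⁴ × 2400) = 0.1250 °C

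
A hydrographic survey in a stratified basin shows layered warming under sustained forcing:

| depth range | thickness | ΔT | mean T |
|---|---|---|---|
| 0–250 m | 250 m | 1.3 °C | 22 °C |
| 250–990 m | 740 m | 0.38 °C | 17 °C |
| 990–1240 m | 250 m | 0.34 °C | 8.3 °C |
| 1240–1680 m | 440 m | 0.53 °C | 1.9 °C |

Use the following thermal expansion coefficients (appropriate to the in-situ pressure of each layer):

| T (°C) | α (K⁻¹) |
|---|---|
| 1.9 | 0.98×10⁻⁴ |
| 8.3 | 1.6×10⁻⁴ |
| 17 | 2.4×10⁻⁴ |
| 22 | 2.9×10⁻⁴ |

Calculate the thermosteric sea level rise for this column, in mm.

Layer 1 at 22 °C → α = 2.9×10⁻⁴ K⁻¹
Layer 2 at 17 °C → α = 2.4×10⁻⁴ K⁻¹
Layer 3 at 8.3 °C → α = 1.6×10⁻⁴ K⁻¹
Layer 4 at 1.9 °C → α = 0.98×10⁻⁴ K⁻¹
250 × 1.3 × 2.9×10⁻⁴ = 0.09425 m
Layer 2: 2.4×10⁻⁴ × 740 × 0.38 = 0.067488 m
990–1240 m: 1.6×10⁻⁴ × 0.34 × 250 = 0.01360 m
Layer 4: 0.98×10⁻⁴ × 440 × 0.53 = 0.0228536 m
Δh = 0.09425 + 0.067488 + 0.01360 + 0.0228536 = 0.1981916 m ≈ 200 mm

Δh = 200 mm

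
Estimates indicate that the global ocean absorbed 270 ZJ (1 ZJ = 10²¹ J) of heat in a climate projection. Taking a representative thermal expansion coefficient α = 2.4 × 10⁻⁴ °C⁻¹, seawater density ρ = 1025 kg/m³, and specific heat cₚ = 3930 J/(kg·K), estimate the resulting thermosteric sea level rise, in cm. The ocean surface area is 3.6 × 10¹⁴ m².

Per unit area: Q = 270×10²¹ / (3.6×10¹⁴) = 7.5×10⁸ J/m²
Δh = αQ/(ρcₚ) = 2.4×10⁻⁴ × 7.5×10⁸ / (1025 × 3930) ≈ 0.044684 m

about 4.47 cm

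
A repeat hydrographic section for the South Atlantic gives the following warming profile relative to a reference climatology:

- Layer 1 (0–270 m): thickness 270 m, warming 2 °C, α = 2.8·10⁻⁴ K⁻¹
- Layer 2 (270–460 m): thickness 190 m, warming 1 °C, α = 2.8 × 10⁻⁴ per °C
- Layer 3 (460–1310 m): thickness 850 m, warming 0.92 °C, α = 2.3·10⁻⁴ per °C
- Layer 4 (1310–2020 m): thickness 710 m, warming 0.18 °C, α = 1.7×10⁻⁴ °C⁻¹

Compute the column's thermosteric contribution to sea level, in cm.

Δh ≈ 41 cm

Layer 1: 2.8×10⁻⁴ × 270 × 2 = 0.15120 m
270–460 m: 1 × 2.8×10⁻⁴ × 190 = 0.05320 m
Layer 3: 2.3×10⁻⁴ × 850 × 0.92 = 0.17986 m
1310–2020 m: 710 × 0.18 × 1.7×10⁻⁴ = 0.021726 m
Δh = 0.15120 + 0.05320 + 0.17986 + 0.021726 = 0.405986 m ≈ 41 cm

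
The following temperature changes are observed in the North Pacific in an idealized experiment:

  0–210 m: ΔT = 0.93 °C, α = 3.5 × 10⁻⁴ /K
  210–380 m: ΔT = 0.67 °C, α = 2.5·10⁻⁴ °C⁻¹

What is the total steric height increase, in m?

0.0968 m of thermosteric rise

Layer 1: 210 × 3.5×10⁻⁴ × 0.93 = 0.068355 m
Layer 2: 170 × 0.67 × 2.5×10⁻⁴ = 0.028475 m
Δh = 0.068355 + 0.028475 = 0.09683 m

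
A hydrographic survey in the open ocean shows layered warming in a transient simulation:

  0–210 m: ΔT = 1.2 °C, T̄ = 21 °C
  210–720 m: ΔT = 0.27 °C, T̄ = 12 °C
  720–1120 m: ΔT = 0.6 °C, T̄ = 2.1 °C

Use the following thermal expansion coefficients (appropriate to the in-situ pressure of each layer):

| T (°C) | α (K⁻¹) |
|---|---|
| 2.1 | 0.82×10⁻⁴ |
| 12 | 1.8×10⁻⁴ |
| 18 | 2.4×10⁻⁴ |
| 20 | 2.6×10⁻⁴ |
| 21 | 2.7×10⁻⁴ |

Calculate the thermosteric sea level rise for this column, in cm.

Δh ≈ 11.3 cm

Layer 1 at 21 °C → α = 2.7×10⁻⁴ K⁻¹
Layer 2 at 12 °C → α = 1.8×10⁻⁴ K⁻¹
Layer 3 at 2.1 °C → α = 0.82×10⁻⁴ K⁻¹
0–210 m: 210 × 1.2 × 2.7×10⁻⁴ = 0.06804 m
1.8×10⁻⁴ × 0.27 × 510 = 0.024786 m
400 × 0.6 × 0.82×10⁻⁴ = 0.01968 m
Δh = 0.06804 + 0.024786 + 0.01968 = 0.112506 m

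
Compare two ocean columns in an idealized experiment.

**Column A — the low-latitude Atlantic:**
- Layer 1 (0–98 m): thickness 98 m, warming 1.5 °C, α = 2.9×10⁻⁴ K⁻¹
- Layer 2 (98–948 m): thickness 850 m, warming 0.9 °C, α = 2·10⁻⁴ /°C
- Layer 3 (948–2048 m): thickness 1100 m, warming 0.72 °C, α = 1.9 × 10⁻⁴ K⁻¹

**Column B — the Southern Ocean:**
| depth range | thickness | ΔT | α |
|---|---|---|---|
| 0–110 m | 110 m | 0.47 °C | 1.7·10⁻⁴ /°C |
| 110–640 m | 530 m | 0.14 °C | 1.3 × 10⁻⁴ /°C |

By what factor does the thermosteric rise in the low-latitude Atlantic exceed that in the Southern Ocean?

≈ 19×

A Layer 1: 1.5 × 2.9×10⁻⁴ × 98 = 0.04263 m
A 850 × 2×10⁻⁴ × 0.9 = 0.15300 m
A 0.72 × 1.9×10⁻⁴ × 1100 = 0.15048 m
A total: 0.34611 m
B Layer 1: 110 × 0.47 × 1.7×10⁻⁴ = 0.008789 m
B 110–640 m: 1.3×10⁻⁴ × 0.14 × 530 = 0.009646 m
B total: 0.018435 m
Ratio: 0.34611 / 0.018435 ≈ 18.77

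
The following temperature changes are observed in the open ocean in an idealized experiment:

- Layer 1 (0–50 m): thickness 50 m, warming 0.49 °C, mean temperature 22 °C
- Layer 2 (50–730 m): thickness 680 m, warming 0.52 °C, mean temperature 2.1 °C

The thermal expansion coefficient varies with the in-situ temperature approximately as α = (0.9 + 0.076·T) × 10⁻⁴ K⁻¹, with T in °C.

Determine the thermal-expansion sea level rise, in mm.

Δh = 43.8 mm

Layer 1: α = (0.9 + 0.076×22)×10⁻⁴ = 2.572×10⁻⁴ K⁻¹
Layer 2: α = (0.9 + 0.076×2.1)×10⁻⁴ = 1.0596×10⁻⁴ K⁻¹
50 × 0.49 × 2.572×10⁻⁴ = 0.0063014 m
50–730 m: 680 × 0.52 × 1.0596×10⁻⁴ = 0.037467456 m
Δh = 0.0063014 + 0.037467456 = 0.043768856 m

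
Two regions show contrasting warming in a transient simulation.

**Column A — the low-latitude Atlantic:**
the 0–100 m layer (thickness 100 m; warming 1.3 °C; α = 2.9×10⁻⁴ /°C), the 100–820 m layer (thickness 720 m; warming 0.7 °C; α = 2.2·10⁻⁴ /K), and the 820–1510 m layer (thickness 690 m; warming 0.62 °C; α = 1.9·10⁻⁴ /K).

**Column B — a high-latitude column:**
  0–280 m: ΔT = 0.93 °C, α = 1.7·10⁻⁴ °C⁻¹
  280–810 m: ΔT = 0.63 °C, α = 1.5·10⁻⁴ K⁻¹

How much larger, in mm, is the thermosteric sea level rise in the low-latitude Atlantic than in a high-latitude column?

A Layer 1: 1.3 × 100 × 2.9×10⁻⁴ = 0.03770 m
A 0.7 × 720 × 2.2×10⁻⁴ = 0.11088 m
A Layer 3: 0.62 × 690 × 1.9×10⁻⁴ = 0.081282 m
A total: 0.229862 m
B Layer 1: 280 × 1.7×10⁻⁴ × 0.93 = 0.044268 m
B 1.5×10⁻⁴ × 0.63 × 530 = 0.050085 m
B total: 0.094353 m
Difference: 0.229862 − 0.094353 = 0.135509 m

136 mm larger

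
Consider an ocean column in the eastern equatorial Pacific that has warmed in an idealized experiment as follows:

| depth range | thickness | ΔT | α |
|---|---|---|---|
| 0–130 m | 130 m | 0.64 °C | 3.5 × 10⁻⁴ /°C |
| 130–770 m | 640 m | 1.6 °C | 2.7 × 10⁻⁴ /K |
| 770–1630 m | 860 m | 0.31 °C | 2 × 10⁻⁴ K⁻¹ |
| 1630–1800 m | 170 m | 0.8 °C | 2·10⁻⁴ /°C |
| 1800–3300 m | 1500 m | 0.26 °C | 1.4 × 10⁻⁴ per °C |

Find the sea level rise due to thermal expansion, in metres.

0.44 m

0–130 m: 0.64 × 130 × 3.5×10⁻⁴ = 0.02912 m
130–770 m: 640 × 1.6 × 2.7×10⁻⁴ = 0.27648 m
770–1630 m: 860 × 2×10⁻⁴ × 0.31 = 0.05332 m
2×10⁻⁴ × 170 × 0.8 = 0.02720 m
1800–3300 m: 1.4×10⁻⁴ × 1500 × 0.26 = 0.05460 m
Δh = 0.02912 + 0.27648 + 0.05332 + 0.02720 + 0.05460 = 0.44072 m ≈ 0.44 m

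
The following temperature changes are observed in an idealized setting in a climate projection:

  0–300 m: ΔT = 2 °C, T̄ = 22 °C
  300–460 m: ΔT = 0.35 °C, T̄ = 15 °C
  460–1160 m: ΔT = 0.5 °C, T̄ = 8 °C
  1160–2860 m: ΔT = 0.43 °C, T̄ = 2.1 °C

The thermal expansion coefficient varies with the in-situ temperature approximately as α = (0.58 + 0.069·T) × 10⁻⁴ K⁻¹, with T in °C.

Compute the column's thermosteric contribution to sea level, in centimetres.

Layer 1: α = (0.58 + 0.069×22)×10⁻⁴ = 2.098×10⁻⁴ K⁻¹
Layer 2: α = (0.58 + 0.069×15)×10⁻⁴ = 1.615×10⁻⁴ K⁻¹
Layer 3: α = (0.58 + 0.069×8)×10⁻⁴ = 1.132×10⁻⁴ K⁻¹
Layer 4: α = (0.58 + 0.069×2.1)×10⁻⁴ = 0.7249×10⁻⁴ K⁻¹
Layer 1: 2 × 300 × 2.098×10⁻⁴ = 0.12588 m
Layer 2: 160 × 0.35 × 1.615×10⁻⁴ = 0.009044 m
460–1160 m: 0.5 × 700 × 1.132×10⁻⁴ = 0.03962 m
1700 × 0.43 × 0.7249×10⁻⁴ = 0.05299019 m
Δh = 0.12588 + 0.009044 + 0.03962 + 0.05299019 = 0.22753419 m

Δh = 22.8 cm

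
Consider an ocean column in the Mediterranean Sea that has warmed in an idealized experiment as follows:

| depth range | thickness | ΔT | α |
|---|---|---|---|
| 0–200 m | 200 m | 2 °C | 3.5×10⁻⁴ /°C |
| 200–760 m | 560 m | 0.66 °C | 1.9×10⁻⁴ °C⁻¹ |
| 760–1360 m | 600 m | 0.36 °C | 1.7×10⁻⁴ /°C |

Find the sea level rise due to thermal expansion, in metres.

0–200 m: 3.5×10⁻⁴ × 2 × 200 = 0.14000 m
200–760 m: 560 × 0.66 × 1.9×10⁻⁴ = 0.070224 m
760–1360 m: 0.36 × 600 × 1.7×10⁻⁴ = 0.03672 m
Δh = 0.14000 + 0.070224 + 0.03672 = 0.246944 m ≈ 0.25 m

Δh = 0.25 m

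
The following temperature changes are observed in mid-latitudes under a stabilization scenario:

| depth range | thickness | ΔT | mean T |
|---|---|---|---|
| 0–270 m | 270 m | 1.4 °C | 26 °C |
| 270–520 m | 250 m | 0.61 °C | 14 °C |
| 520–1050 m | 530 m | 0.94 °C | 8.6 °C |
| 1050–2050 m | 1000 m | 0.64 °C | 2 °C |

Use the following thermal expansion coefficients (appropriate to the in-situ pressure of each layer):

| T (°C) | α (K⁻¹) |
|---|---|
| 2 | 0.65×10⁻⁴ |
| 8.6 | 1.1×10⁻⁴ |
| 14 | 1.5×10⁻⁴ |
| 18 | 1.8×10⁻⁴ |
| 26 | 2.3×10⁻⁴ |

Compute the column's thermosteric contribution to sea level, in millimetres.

Layer 1 at 26 °C → α = 2.3×10⁻⁴ K⁻¹
Layer 2 at 14 °C → α = 1.5×10⁻⁴ K⁻¹
Layer 3 at 8.6 °C → α = 1.1×10⁻⁴ K⁻¹
Layer 4 at 2 °C → α = 0.65×10⁻⁴ K⁻¹
Layer 1: 270 × 2.3×10⁻⁴ × 1.4 = 0.08694 m
270–520 m: 1.5×10⁻⁴ × 0.61 × 250 = 0.022875 m
520–1050 m: 0.94 × 1.1×10⁻⁴ × 530 = 0.054802 m
0.65×10⁻⁴ × 0.64 × 1000 = 0.04160 m
Δh = 0.08694 + 0.022875 + 0.054802 + 0.04160 = 0.206217 m ≈ 206 mm

206 mm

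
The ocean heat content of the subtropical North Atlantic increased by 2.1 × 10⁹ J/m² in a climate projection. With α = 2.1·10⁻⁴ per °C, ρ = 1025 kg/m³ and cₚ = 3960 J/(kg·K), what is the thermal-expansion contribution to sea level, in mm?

Δh = αQ/(ρcₚ) = 2.1×10⁻⁴ × 2.1×10⁹ / (1025 × 3960) ≈ 0.10865 m

109 mm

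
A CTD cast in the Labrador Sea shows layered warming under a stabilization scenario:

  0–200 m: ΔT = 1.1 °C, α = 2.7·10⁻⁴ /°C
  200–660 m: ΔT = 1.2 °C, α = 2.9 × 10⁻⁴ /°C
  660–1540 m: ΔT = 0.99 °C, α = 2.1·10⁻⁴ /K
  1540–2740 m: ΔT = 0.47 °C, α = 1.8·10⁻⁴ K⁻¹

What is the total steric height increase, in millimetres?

0–200 m: 200 × 1.1 × 2.7×10⁻⁴ = 0.05940 m
1.2 × 2.9×10⁻⁴ × 460 = 0.16008 m
0.99 × 2.1×10⁻⁴ × 880 = 0.182952 m
1540–2740 m: 1200 × 0.47 × 1.8×10⁻⁴ = 0.10152 m
Δh = 0.05940 + 0.16008 + 0.182952 + 0.10152 = 0.503952 m

Δh = 504 mm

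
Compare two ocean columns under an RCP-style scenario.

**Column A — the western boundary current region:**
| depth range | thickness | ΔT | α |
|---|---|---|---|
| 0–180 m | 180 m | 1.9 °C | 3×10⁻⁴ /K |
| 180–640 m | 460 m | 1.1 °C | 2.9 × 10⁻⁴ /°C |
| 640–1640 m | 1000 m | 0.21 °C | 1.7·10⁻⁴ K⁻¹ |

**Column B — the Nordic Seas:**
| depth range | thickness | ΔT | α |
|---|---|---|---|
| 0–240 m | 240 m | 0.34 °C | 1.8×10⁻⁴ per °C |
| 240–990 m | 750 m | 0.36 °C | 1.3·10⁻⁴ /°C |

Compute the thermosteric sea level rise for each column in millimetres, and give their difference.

Δh_A ≈ 290 mm, Δh_B ≈ 50 mm; difference ≈ 240 mm

A 0–180 m: 3×10⁻⁴ × 180 × 1.9 = 0.10260 m
A Layer 2: 2.9×10⁻⁴ × 1.1 × 460 = 0.14674 m
A 640–1640 m: 1000 × 1.7×10⁻⁴ × 0.21 = 0.03570 m
A total: 0.28504 m
B 0–240 m: 240 × 1.8×10⁻⁴ × 0.34 = 0.014688 m
B 1.3×10⁻⁴ × 750 × 0.36 = 0.03510 m
B total: 0.049788 m
Difference: 0.28504 − 0.049788 = 0.235252 m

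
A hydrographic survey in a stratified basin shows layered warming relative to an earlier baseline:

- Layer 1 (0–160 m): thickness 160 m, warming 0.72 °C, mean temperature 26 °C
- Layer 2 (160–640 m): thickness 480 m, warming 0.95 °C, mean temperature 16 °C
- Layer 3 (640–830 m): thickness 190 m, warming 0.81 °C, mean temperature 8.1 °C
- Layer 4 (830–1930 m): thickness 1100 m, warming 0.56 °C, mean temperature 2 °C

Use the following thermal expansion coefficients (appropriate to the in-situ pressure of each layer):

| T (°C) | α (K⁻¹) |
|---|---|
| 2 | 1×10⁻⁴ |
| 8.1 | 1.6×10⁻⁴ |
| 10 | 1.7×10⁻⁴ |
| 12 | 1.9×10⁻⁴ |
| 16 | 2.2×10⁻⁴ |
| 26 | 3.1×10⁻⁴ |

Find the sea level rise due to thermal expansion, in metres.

Layer 1 at 26 °C → α = 3.1×10⁻⁴ K⁻¹
Layer 2 at 16 °C → α = 2.2×10⁻⁴ K⁻¹
Layer 3 at 8.1 °C → α = 1.6×10⁻⁴ K⁻¹
Layer 4 at 2 °C → α = 1×10⁻⁴ K⁻¹
0.72 × 160 × 3.1×10⁻⁴ = 0.035712 m
2.2×10⁻⁴ × 480 × 0.95 = 0.10032 m
640–830 m: 1.6×10⁻⁴ × 190 × 0.81 = 0.024624 m
830–1930 m: 1×10⁻⁴ × 1100 × 0.56 = 0.06160 m
Δh = 0.035712 + 0.10032 + 0.024624 + 0.06160 = 0.222256 m

Δh ≈ 0.222 m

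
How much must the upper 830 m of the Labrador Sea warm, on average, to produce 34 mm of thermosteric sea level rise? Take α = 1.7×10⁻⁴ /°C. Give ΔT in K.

ΔT = Δh/(αH) = 0.034 / (1.7×10⁻⁴ × 830) ≈ 0.2410 K

ΔT ≈ 0.24 K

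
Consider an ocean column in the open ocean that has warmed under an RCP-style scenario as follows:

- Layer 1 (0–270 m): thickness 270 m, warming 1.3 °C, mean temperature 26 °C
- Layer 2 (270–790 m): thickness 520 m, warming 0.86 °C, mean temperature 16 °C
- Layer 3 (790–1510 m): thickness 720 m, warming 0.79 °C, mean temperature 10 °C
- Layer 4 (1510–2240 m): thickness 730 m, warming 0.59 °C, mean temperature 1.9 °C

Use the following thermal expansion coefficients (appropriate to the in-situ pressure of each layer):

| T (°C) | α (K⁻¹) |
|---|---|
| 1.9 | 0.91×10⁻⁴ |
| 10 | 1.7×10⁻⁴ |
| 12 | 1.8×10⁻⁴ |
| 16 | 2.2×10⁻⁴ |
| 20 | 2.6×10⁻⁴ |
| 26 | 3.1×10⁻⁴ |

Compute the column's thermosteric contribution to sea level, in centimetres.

34 cm of thermosteric rise

Layer 1 at 26 °C → α = 3.1×10⁻⁴ K⁻¹
Layer 2 at 16 °C → α = 2.2×10⁻⁴ K⁻¹
Layer 3 at 10 °C → α = 1.7×10⁻⁴ K⁻¹
Layer 4 at 1.9 °C → α = 0.91×10⁻⁴ K⁻¹
0–270 m: 1.3 × 270 × 3.1×10⁻⁴ = 0.10881 m
0.86 × 520 × 2.2×10⁻⁴ = 0.098384 m
Layer 3: 1.7×10⁻⁴ × 0.79 × 720 = 0.096696 m
0.59 × 730 × 0.91×10⁻⁴ = 0.0391937 m
Δh = 0.10881 + 0.098384 + 0.096696 + 0.0391937 = 0.3430837 m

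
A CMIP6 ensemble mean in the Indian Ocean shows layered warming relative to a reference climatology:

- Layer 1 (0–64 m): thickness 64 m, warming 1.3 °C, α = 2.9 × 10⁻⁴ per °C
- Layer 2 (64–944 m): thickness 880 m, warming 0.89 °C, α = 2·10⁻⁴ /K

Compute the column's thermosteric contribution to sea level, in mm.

181 mm

2.9×10⁻⁴ × 1.3 × 64 = 0.024128 m
Layer 2: 0.89 × 2×10⁻⁴ × 880 = 0.15664 m
Δh = 0.024128 + 0.15664 = 0.180768 m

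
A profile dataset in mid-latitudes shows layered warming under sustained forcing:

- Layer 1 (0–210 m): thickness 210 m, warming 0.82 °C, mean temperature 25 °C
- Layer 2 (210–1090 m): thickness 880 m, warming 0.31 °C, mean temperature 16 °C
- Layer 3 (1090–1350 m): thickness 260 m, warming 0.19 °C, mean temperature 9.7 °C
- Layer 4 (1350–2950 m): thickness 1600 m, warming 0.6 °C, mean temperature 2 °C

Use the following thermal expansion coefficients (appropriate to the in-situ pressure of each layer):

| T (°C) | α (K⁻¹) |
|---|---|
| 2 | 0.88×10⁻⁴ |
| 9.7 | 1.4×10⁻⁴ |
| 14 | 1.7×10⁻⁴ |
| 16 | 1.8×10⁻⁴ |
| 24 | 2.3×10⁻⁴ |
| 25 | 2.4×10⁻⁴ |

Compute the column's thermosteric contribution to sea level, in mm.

Layer 1 at 25 °C → α = 2.4×10⁻⁴ K⁻¹
Layer 2 at 16 °C → α = 1.8×10⁻⁴ K⁻¹
Layer 3 at 9.7 °C → α = 1.4×10⁻⁴ K⁻¹
Layer 4 at 2 °C → α = 0.88×10⁻⁴ K⁻¹
0–210 m: 210 × 2.4×10⁻⁴ × 0.82 = 0.041328 m
0.31 × 880 × 1.8×10⁻⁴ = 0.049104 m
Layer 3: 0.19 × 1.4×10⁻⁴ × 260 = 0.006916 m
0.6 × 0.88×10⁻⁴ × 1600 = 0.08448 m
Δh = 0.041328 + 0.049104 + 0.006916 + 0.08448 = 0.181828 m ≈ 182 mm

Δh ≈ 182 mm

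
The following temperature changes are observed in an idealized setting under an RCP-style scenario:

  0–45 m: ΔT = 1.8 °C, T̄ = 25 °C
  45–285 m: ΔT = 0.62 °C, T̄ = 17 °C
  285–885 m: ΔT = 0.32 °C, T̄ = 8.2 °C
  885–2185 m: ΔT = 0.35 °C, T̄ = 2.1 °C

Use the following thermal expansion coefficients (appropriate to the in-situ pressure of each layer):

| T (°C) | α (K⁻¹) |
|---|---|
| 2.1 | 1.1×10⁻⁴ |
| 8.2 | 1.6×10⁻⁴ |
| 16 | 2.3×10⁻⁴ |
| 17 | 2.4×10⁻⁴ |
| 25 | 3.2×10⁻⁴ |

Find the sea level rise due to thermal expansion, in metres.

0.142 m

Layer 1 at 25 °C → α = 3.2×10⁻⁴ K⁻¹
Layer 2 at 17 °C → α = 2.4×10⁻⁴ K⁻¹
Layer 3 at 8.2 °C → α = 1.6×10⁻⁴ K⁻¹
Layer 4 at 2.1 °C → α = 1.1×10⁻⁴ K⁻¹
Layer 1: 45 × 3.2×10⁻⁴ × 1.8 = 0.02592 m
45–285 m: 240 × 2.4×10⁻⁴ × 0.62 = 0.035712 m
285–885 m: 0.32 × 1.6×10⁻⁴ × 600 = 0.03072 m
1.1×10⁻⁴ × 0.35 × 1300 = 0.05005 m
Δh = 0.02592 + 0.035712 + 0.03072 + 0.05005 = 0.142402 m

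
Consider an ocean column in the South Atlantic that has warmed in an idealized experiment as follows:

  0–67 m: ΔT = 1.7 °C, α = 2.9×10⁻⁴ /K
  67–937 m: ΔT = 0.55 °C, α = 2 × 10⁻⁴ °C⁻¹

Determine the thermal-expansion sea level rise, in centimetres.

0–67 m: 67 × 2.9×10⁻⁴ × 1.7 = 0.033031 m
Layer 2: 2×10⁻⁴ × 0.55 × 870 = 0.09570 m
Δh = 0.033031 + 0.09570 = 0.128731 m

Δh ≈ 13 cm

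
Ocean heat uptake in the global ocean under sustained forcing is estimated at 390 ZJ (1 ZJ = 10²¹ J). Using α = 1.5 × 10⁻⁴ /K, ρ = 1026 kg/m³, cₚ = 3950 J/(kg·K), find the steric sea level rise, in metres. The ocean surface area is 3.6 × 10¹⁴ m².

Per unit area: Q = 390×10²¹ / (3.6×10¹⁴) ≈ 1.083×10⁹ J/m²
Δh = αQ/(ρcₚ) = 1.5×10⁻⁴ × 1.083×10⁹ / (1026 × 3950) ≈ 0.040084 m

Δh ≈ 0.0401 m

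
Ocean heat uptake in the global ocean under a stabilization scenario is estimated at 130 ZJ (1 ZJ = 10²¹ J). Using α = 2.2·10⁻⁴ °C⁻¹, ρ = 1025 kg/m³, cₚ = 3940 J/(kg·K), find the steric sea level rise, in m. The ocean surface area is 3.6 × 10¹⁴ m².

Per unit area: Q = 130×10²¹ / (3.6×10¹⁴) ≈ 3.611×10⁸ J/m²
Δh = αQ/(ρcₚ) = 2.2×10⁻⁴ × 3.611×10⁸ / (1025 × 3940) ≈ 0.019671 m

Δh ≈ 0.0197 m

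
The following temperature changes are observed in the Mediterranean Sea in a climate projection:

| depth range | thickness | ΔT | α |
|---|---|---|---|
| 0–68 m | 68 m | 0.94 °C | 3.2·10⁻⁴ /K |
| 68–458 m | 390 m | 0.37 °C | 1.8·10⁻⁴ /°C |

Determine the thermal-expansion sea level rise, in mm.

about 46 mm

Layer 1: 3.2×10⁻⁴ × 0.94 × 68 = 0.0204544 m
1.8×10⁻⁴ × 0.37 × 390 = 0.025974 m
Δh = 0.0204544 + 0.025974 = 0.0464284 m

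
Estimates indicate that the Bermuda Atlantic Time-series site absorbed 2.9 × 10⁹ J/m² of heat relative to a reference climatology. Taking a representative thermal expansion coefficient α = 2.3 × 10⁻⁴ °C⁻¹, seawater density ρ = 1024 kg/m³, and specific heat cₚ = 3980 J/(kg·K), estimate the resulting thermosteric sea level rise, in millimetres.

164 mm

Δh = αQ/(ρcₚ) = 2.3×10⁻⁴ × 2.9×10⁹ / (1024 × 3980) ≈ 0.16366 m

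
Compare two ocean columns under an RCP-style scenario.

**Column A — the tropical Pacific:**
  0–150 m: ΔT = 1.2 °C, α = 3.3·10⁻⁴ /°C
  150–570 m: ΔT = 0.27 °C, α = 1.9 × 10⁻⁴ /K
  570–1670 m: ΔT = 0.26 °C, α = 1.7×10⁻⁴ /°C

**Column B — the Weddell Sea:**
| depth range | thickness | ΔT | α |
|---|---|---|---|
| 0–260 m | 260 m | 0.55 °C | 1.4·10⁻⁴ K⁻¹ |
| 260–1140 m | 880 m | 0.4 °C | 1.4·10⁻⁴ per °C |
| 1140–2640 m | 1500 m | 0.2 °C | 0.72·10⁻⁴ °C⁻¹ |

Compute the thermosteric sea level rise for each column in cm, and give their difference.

A 1.2 × 150 × 3.3×10⁻⁴ = 0.05940 m
A Layer 2: 1.9×10⁻⁴ × 0.27 × 420 = 0.021546 m
A 0.26 × 1.7×10⁻⁴ × 1100 = 0.04862 m
A total: 0.129566 m
B 0.55 × 1.4×10⁻⁴ × 260 = 0.02002 m
B Layer 2: 880 × 1.4×10⁻⁴ × 0.4 = 0.04928 m
B Layer 3: 1500 × 0.2 × 0.72×10⁻⁴ = 0.02160 m
B total: 0.09090 m
Difference: 0.129566 − 0.09090 = 0.038666 m

A: 13.0 cm; B: 9.09 cm; difference 3.87 cm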